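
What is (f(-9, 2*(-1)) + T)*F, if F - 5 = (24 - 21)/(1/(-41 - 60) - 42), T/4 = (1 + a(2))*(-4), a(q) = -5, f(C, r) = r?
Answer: 1296544/4243 ≈ 305.57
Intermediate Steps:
T = 64 (T = 4*((1 - 5)*(-4)) = 4*(-4*(-4)) = 4*16 = 64)
F = 20912/4243 (F = 5 + (24 - 21)/(1/(-41 - 60) - 42) = 5 + 3/(1/(-101) - 42) = 5 + 3/(-1/101 - 42) = 5 + 3/(-4243/101) = 5 + 3*(-101/4243) = 5 - 303/4243 = 20912/4243 ≈ 4.9286)
(f(-9, 2*(-1)) + T)*F = (2*(-1) + 64)*(20912/4243) = (-2 + 64)*(20912/4243) = 62*(20912/4243) = 1296544/4243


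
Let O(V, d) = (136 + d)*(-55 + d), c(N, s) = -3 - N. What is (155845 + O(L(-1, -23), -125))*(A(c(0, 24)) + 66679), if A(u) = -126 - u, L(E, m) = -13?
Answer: 10240638940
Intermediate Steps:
O(V, d) = (-55 + d)*(136 + d)
(155845 + O(L(-1, -23), -125))*(A(c(0, 24)) + 66679) = (155845 + (-7480 + (-125)² + 81*(-125)))*((-126 - (-3 - 1*0)) + 66679) = (155845 + (-7480 + 15625 - 10125))*((-126 - (-3 + 0)) + 66679) = (155845 - 1980)*((-126 - 1*(-3)) + 66679) = 153865*((-126 + 3) + 66679) = 153865*(-123 + 66679) = 153865*66556 = 10240638940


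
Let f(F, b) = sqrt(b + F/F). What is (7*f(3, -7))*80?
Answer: 560*I*sqrt(6) ≈ 1371.7*I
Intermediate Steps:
f(F, b) = sqrt(1 + b) (f(F, b) = sqrt(b + 1) = sqrt(1 + b))
(7*f(3, -7))*80 = (7*sqrt(1 - 7))*80 = (7*sqrt(-6))*80 = (7*(I*sqrt(6)))*80 = (7*I*sqrt(6))*80 = 560*I*sqrt(6)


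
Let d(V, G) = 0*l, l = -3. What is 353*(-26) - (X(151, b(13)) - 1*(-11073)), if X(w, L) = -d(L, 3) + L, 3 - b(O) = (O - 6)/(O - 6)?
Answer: -20253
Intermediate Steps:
d(V, G) = 0 (d(V, G) = 0*(-3) = 0)
b(O) = 2 (b(O) = 3 - (O - 6)/(O - 6) = 3 - (-6 + O)/(-6 + O) = 3 - 1*1 = 3 - 1 = 2)
X(w, L) = L (X(w, L) = -1*0 + L = 0 + L = L)
353*(-26) - (X(151, b(13)) - 1*(-11073)) = 353*(-26) - (2 - 1*(-11073)) = -9178 - (2 + 11073) = -9178 - 1*11075 = -9178 - 11075 = -20253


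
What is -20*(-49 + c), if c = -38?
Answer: 1740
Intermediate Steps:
-20*(-49 + c) = -20*(-49 - 38) = -20*(-87) = 1740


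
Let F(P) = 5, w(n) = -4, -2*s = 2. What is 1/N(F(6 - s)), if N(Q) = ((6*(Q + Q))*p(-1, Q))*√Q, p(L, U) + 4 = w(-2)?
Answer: -√5/2400 ≈ -0.00093170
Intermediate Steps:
s = -1 (s = -½*2 = -1)
p(L, U) = -8 (p(L, U) = -4 - 4 = -8)
N(Q) = -96*Q^(3/2) (N(Q) = ((6*(Q + Q))*(-8))*√Q = ((6*(2*Q))*(-8))*√Q = ((12*Q)*(-8))*√Q = (-96*Q)*√Q = -96*Q^(3/2))
1/N(F(6 - s)) = 1/(-480*√5) = -√5/2400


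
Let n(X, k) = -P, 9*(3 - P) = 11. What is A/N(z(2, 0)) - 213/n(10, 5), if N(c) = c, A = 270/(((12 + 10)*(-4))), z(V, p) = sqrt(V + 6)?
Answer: 1917/16 - 135*sqrt(2)/176 ≈ 118.73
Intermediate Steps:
P = 16/9 (P = 3 - 1/9*11 = 3 - 11/9 = 16/9 ≈ 1.7778)
z(V, p) = sqrt(6 + V)
n(X, k) = -16/9 (n(X, k) = -1*16/9 = -16/9)
A = -135/44 (A = 270/((22*(-4))) = 270/(-88) = 270*(-1/88) = -135/44 ≈ -3.0682)
A/N(z(2, 0)) - 213/n(10, 5) = -135/(44*sqrt(6 + 2)) - 213/(-16/9) = -135*sqrt(2)/4/44 - 213*(-9/16) = -135*sqrt(2)/4/44 + 1917/16 = -135*sqrt(2)/176 + 1917/16 = 1917/16 - 135*sqrt(2)/176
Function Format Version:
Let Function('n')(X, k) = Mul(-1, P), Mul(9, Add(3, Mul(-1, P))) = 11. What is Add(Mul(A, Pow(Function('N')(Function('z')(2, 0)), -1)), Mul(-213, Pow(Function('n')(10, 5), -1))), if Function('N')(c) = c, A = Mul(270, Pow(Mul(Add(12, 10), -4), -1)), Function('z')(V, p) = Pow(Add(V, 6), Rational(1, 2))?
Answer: Add(Rational(1917, 16), Mul(Rational(-135, 176), Pow(2, Rational(1, 2)))) ≈ 118.73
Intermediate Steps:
P = Rational(16, 9) (P = Add(3, Mul(Rational(-1, 9), 11)) = Add(3, Rational(-11, 9)) = Rational(16, 9) ≈ 1.7778)
Function('z')(V, p) = Pow(Add(6, V), Rational(1, 2))
Function('n')(X, k) = Rational(-16, 9) (Function('n')(X, k) = Mul(-1, Rational(16, 9)) = Rational(-16, 9))
A = Rational(-135, 44) (A = Mul(270, Pow(Mul(22, -4), -1)) = Mul(270, Pow(-88, -1)) = Mul(270, Rational(-1, 88)) = Rational(-135, 44) ≈ -3.0682)
Add(Mul(A, Pow(Function('N')(Function('z')(2, 0)), -1)), Mul(-213, Pow(Function('n')(10, 5), -1))) = Add(Mul(Rational(-135, 44), Pow(Pow(Add(6, 2), Rational(1, 2)), -1)), Mul(-213, Pow(Rational(-16, 9), -1))) = Add(Mul(Rational(-135, 44), Pow(Pow(8, Rational(1, 2)), -1)), Mul(-213, Rational(-9, 16))) = Add(Mul(Rational(-135, 44), Pow(Mul(2, Pow(2, Rational(1, 2))), -1)), Rational(1917, 16)) = Add(Mul(Rational(-135, 44), Mul(Rational(1, 4), Pow(2, Rational(1, 2)))), Rational(1917, 16)) = Add(Mul(Rational(-135, 176), Pow(2, Rational(1, 2))), Rational(1917, 16)) = Add(Rational(1917, 16), Mul(Rational(-135, 176), Pow(2, Rational(1, 2))))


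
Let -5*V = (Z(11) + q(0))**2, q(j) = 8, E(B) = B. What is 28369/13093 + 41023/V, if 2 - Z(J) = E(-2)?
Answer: -2681485559/1885392 ≈ -1422.2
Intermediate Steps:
Z(J) = 4 (Z(J) = 2 - 1*(-2) = 2 + 2 = 4)
V = -144/5 (V = -(4 + 8)**2/5 = -1/5*12**2 = -1/5*144 = -144/5 ≈ -28.800)
28369/13093 + 41023/V = 28369/13093 + 41023/(-144/5) = 28369*(1/13093) + 41023*(-5/144) = 28369/13093 - 205115/144 = -2681485559/1885392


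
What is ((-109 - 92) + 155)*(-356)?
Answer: 16376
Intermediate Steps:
((-109 - 92) + 155)*(-356) = (-201 + 155)*(-356) = -46*(-356) = 16376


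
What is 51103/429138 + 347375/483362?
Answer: 43443265259/51857250489 ≈ 0.83775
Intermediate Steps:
51103/429138 + 347375/483362 = 43443265259/51857250489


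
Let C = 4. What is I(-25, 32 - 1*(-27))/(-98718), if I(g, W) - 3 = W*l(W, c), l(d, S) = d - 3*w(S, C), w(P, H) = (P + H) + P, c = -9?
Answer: -2981/49359 ≈ -0.060394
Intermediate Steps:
w(P, H) = H + 2*P (w(P, H) = (H + P) + P = H + 2*P)
l(d, S) = -12 + d - 6*S (l(d, S) = d - 3*(4 + 2*S) = d + (-12 - 6*S) = -12 + d - 6*S)
I(g, W) = 3 + W*(42 + W) (I(g, W) = 3 + W*(-12 + W - 6*(-9)) = 3 + W*(-12 + W + 54) = 3 + W*(42 + W))
I(-25, 32 - 1*(-27))/(-98718) = (3 + (32 - 1*(-27))*(42 + (32 - 1*(-27))))/(-98718) = (3 + (32 + 27)*(42 + (32 + 27)))*(-1/98718) = (3 + 59*(42 + 59))*(-1/98718) = (3 + 59*101)*(-1/98718) = (3 + 5959)*(-1/98718) = 5962*(-1/98718) = -2981/49359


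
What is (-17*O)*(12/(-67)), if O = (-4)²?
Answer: 3264/67 ≈ 48.716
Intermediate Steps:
O = 16
(-17*O)*(12/(-67)) = (-17*16)*(12/(-67)) = -3264*(-1)/67 = -272*(-12/67) = 3264/67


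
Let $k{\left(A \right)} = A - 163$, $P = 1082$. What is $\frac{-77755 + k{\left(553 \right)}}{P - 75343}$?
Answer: $\frac{77365}{74261} \approx 1.0418$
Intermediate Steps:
$k{\left(A \right)} = -163 + A$
$\frac{-77755 + k{\left(553 \right)}}{P - 75343} = \frac{-77755 + \left(-163 + 553\right)}{1082 - 75343} = \frac{-77755 + 390}{-74261} = \left(-77365\right) \left(- \frac{1}{74261}\right) = \frac{77365}{74261}$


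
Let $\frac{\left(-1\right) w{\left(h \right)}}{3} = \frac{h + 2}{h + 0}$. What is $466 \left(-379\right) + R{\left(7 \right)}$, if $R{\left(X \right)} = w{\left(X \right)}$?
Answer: $- \frac{1236325}{7} \approx -1.7662 \cdot 10^{5}$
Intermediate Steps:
$w{\left(h \right)} = - \frac{3 \left(2 + h\right)}{h}$ ($w{\left(h \right)} = - 3 \frac{h + 2}{h + 0} = - 3 \frac{2 + h}{h} = - \frac{3 \left(2 + h\right)}{h}$)
$R{\left(X \right)} = -3 - \frac{6}{X}$
$466 \left(-379\right) + R{\left(7 \right)} = 466 \left(-379\right) - \left(3 + \frac{6}{7}\right) = -176614 - \frac{27}{7} = - \frac{1236325}{7}$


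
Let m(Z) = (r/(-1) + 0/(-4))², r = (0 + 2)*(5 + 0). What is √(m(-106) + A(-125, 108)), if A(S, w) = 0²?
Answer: 10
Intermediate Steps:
r = 10 (r = 2*5 = 10)
A(S, w) = 0
m(Z) = 100 (m(Z) = (10/(-1) + 0/(-4))² = (10*(-1) + 0*(-¼))² = (-10 + 0)² = (-10)² = 100)
√(m(-106) + A(-125, 108)) = √(100 + 0) = √100 = 10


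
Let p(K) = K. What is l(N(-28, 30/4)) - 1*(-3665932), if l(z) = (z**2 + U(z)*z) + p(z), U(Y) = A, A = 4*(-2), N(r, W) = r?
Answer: 3666912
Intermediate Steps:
A = -8
U(Y) = -8
l(z) = z**2 - 7*z (l(z) = (z**2 - 8*z) + z = z**2 - 7*z)
l(N(-28, 30/4)) - 1*(-3665932) = -28*(-7 - 28) - 1*(-3665932) = -28*(-35) + 3665932 = 980 + 3665932 = 3666912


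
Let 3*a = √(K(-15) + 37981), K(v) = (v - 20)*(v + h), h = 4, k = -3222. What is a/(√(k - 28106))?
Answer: -I*√18780157/11748 ≈ -0.36888*I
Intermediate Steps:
K(v) = (-20 + v)*(4 + v) (K(v) = (v - 20)*(v + 4) = (-20 + v)*(4 + v))
a = √38366/3 (a = √((-80 + (-15)² - 16*(-15)) + 37981)/3 = √((-80 + 225 + 240) + 37981)/3 = √(385 + 37981)/3 = √38366/3 ≈ 65.291)
a/(√(k - 28106)) = (√38366/3)/(√(-3222 - 28106)) = (√38366/3)/(√(-31328)) = (√38366/3)/((4*I*√1958)) = (√38366/3)*(-I*√1958/7832) = -I*√18780157/11748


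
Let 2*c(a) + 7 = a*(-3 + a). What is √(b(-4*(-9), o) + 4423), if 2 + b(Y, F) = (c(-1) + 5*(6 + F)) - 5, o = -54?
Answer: 11*√138/2 ≈ 64.610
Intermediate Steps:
c(a) = -7/2 + a*(-3 + a)/2 (c(a) = -7/2 + (a*(-3 + a))/2 = -7/2 + a*(-3 + a)/2)
b(Y, F) = 43/2 + 5*F (b(Y, F) = -2 + (((-7/2 + (½)*(-1)² - 3/2*(-1)) + 5*(6 + F)) - 5) = -2 + (((-7/2 + (½)*1 + 3/2) + (30 + 5*F)) - 5) = -2 + (((-7/2 + ½ + 3/2) + (30 + 5*F)) - 5) = -2 + ((-3/2 + (30 + 5*F)) - 5) = -2 + ((57/2 + 5*F) - 5) = -2 + (47/2 + 5*F) = 43/2 + 5*F)
√(b(-4*(-9), o) + 4423) = √((43/2 + 5*(-54)) + 4423) = √((43/2 - 270) + 4423) = √(-497/2 + 4423) = √(8349/2) = 11*√138/2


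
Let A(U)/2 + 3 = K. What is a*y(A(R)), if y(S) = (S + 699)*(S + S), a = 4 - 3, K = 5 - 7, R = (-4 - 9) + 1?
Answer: -13780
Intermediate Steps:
R = -12 (R = -13 + 1 = -12)
K = -2
A(U) = -10 (A(U) = -6 + 2*(-2) = -6 - 4 = -10)
a = 1
y(S) = 2*S*(699 + S) (y(S) = (699 + S)*(2*S) = 2*S*(699 + S))
a*y(A(R)) = 1*(2*(-10)*(699 - 10)) = 1*(2*(-10)*689) = 1*(-13780) = -13780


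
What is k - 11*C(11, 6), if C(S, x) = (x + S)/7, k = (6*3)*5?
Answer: 443/7 ≈ 63.286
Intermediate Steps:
k = 90 (k = 18*5 = 90)
C(S, x) = S/7 + x/7 (C(S, x) = (S + x)*(⅐) = S/7 + x/7)
k - 11*C(11, 6) = 90 - 11*((⅐)*11 + (⅐)*6) = 90 - 11*(11/7 + 6/7) = 90 - 11*17/7 = 90 - 187/7 = 443/7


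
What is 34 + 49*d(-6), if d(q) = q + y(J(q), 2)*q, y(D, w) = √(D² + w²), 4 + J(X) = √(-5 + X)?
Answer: -260 - 294*√(9 - 8*I*√11) ≈ -1524.8 + 906.59*I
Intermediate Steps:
J(X) = -4 + √(-5 + X)
d(q) = q + q*√(4 + (-4 + √(-5 + q))²) (d(q) = q + √((-4 + √(-5 + q))² + 2²)*q = q + √((-4 + √(-5 + q))² + 4)*q = q + √(4 + (-4 + √(-5 + q))²)*q = q + q*√(4 + (-4 + √(-5 + q))²))
34 + 49*d(-6) = 34 + 49*(-6*(1 + √(4 + (-4 + √(-5 - 6))²))) = 34 + 49*(-6*(1 + √(4 + (-4 + √(-11))²))) = 34 + 49*(-6*(1 + √(4 + (-4 + I*√11)²))) = 34 + 49*(-6 - 6*√(4 + (-4 + I*√11)²)) = 34 + (-294 - 294*√(4 + (-4 + I*√11)²)) = -260 - 294*√(4 + (-4 + I*√11)²)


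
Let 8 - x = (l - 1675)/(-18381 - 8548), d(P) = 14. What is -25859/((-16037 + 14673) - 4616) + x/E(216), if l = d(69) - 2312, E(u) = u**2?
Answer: 8122624307509/1878317138880 ≈ 4.3244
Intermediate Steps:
l = -2298 (l = 14 - 2312 = -2298)
x = 211459/26929 (x = 8 - (-2298 - 1675)/(-18381 - 8548) = 8 - (-3973)/(-26929) = 8 - (-3973)*(-1)/26929 = 8 - 1*3973/26929 = 8 - 3973/26929 = 211459/26929 ≈ 7.8525)
-25859/((-16037 + 14673) - 4616) + x/E(216) = -25859/((-16037 + 14673) - 4616) + 211459/(26929*(216**2)) = -25859/(-1364 - 4616) + (211459/26929)/46656 = -25859/(-5980) + (211459/26929)*(1/46656) = -25859*(-1/5980) + 211459/1256399424 = 25859/5980 + 211459/1256399424 = 8122624307509/1878317138880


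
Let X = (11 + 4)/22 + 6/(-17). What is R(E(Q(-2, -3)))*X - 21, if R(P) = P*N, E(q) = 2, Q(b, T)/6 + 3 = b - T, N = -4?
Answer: -4419/187 ≈ -23.631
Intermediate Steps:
Q(b, T) = -18 - 6*T + 6*b (Q(b, T) = -18 + 6*(b - T) = -18 + (-6*T + 6*b) = -18 - 6*T + 6*b)
X = 123/374 (X = 15*(1/22) + 6*(-1/17) = 15/22 - 6/17 = 123/374 ≈ 0.32888)
R(P) = -4*P (R(P) = P*(-4) = -4*P)
R(E(Q(-2, -3)))*X - 21 = -4*2*(123/374) - 21 = -8*123/374 - 21 = -492/187 - 21 = -4419/187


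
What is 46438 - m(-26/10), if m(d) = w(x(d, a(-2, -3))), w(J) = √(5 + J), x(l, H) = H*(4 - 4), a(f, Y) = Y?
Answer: 46438 - √5 ≈ 46436.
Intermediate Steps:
x(l, H) = 0 (x(l, H) = H*0 = 0)
m(d) = √5 (m(d) = √(5 + 0) = √5)
46438 - m(-26/10) = 46438 - √5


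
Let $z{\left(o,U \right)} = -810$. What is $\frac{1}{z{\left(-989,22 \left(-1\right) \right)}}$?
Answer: $- \frac{1}{810} \approx -0.0012346$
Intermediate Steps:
$\frac{1}{z{\left(-989,22 \left(-1\right) \right)}} = \frac{1}{-810} = - \frac{1}{810}$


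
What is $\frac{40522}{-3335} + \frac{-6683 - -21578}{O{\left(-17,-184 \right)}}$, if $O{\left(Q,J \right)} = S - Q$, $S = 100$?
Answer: $\frac{4992639}{43355} \approx 115.16$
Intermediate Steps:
$O{\left(Q,J \right)} = 100 - Q$
$\frac{40522}{-3335} + \frac{-6683 - -21578}{O{\left(-17,-184 \right)}} = \frac{40522}{-3335} + \frac{-6683 - -21578}{100 - -17} = 40522 \left(- \frac{1}{3335}\right) + \frac{-6683 + 21578}{100 + 17} = - \frac{40522}{3335} + \frac{14895}{117} = - \frac{40522}{3335} + 14895 \cdot \frac{1}{117} = - \frac{40522}{3335} + \frac{1655}{13} = \frac{4992639}{43355}$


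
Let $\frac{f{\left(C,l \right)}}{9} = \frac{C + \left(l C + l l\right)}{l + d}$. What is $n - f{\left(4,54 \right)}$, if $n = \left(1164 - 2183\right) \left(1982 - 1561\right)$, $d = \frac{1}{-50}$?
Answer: $- \frac{1159279501}{2699} \approx -4.2952 \cdot 10^{5}$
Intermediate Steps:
$d = - \frac{1}{50} \approx -0.02$
$f{\left(C,l \right)} = \frac{9 \left(C + l^{2} + C l\right)}{- \frac{1}{50} + l}$ ($f{\left(C,l \right)} = 9 \frac{C + \left(l C + l l\right)}{l - \frac{1}{50}} = 9 \frac{C + \left(C l + l^{2}\right)}{- \frac{1}{50} + l} = 9 \frac{C + \left(l^{2} + C l\right)}{- \frac{1}{50} + l} = 9 \frac{C + l^{2} + C l}{- \frac{1}{50} + l} = \frac{9 \left(C + l^{2} + C l\right)}{- \frac{1}{50} + l}$)
$n = -428999$ ($n = \left(-1019\right) 421 = -428999$)
$n - f{\left(4,54 \right)} = -428999 - \frac{450 \left(4 + 54^{2} + 4 \cdot 54\right)}{-1 + 50 \cdot 54} = -428999 - \frac{450 \left(4 + 2916 + 216\right)}{-1 + 2700} = -428999 - 450 \cdot \frac{1}{2699} \cdot 3136 = -428999 - \frac{1411200}{2699} = - \frac{1159279501}{2699}$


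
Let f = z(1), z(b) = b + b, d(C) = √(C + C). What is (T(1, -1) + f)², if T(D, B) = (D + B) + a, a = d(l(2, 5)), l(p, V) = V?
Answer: (2 + √10)² ≈ 26.649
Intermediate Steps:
d(C) = √2*√C (d(C) = √(2*C) = √2*√C)
a = √10 (a = √2*√5 = √10 ≈ 3.1623)
T(D, B) = B + D + √10 (T(D, B) = (D + B) + √10 = (B + D) + √10 = B + D + √10)
z(b) = 2*b
f = 2 (f = 2*1 = 2)
(T(1, -1) + f)² = ((-1 + 1 + √10) + 2)² = (√10 + 2)² = (2 + √10)²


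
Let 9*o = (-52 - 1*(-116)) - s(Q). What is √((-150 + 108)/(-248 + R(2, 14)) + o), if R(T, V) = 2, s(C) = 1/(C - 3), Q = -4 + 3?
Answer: √442349/246 ≈ 2.7036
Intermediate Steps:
Q = -1
s(C) = 1/(-3 + C)
o = 257/36 (o = ((-52 - 1*(-116)) - 1/(-3 - 1))/9 = ((-52 + 116) - 1/(-4))/9 = (64 - 1*(-¼))/9 = (64 + ¼)/9 = (⅑)*(257/4) = 257/36 ≈ 7.1389)
√((-150 + 108)/(-248 + R(2, 14)) + o) = √((-150 + 108)/(-248 + 2) + 257/36) = √(-42/(-246) + 257/36) = √(-42*(-1/246) + 257/36) = √(7/41 + 257/36) = √(10789/1476) = √442349/246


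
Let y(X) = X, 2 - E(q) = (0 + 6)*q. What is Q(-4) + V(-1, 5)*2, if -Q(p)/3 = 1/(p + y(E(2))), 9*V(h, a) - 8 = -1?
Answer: 223/126 ≈ 1.7698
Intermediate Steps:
V(h, a) = 7/9 (V(h, a) = 8/9 + (⅑)*(-1) = 8/9 - ⅑ = 7/9)
E(q) = 2 - 6*q (E(q) = 2 - (0 + 6)*q = 2 - 6*q)
Q(p) = -3/(-10 + p) (Q(p) = -3/(p + (2 - 6*2)) = -3/(p + (2 - 12)) = -3/(p - 10) = -3/(-10 + p))
Q(-4) + V(-1, 5)*2 = -3/(-10 - 4) + (7/9)*2 = -3/(-14) + 14/9 = -3*(-1/14) + 14/9 = 3/14 + 14/9 = 223/126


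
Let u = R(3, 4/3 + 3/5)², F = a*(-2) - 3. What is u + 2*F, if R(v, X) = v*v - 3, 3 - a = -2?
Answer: 10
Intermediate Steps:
a = 5 (a = 3 - 1*(-2) = 3 + 2 = 5)
F = -13 (F = 5*(-2) - 3 = -10 - 3 = -13)
R(v, X) = -3 + v² (R(v, X) = v² - 3 = -3 + v²)
u = 36 (u = (-3 + 3²)² = (-3 + 9)² = 6² = 36)
u + 2*F = 36 + 2*(-13) = 36 - 26 = 10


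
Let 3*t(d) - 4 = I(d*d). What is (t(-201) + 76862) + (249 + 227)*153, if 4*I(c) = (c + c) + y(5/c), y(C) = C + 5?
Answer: 18959209577/121203 ≈ 1.5643e+5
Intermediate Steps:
y(C) = 5 + C
I(c) = 5/4 + c/2 + 5/(4*c) (I(c) = ((c + c) + (5 + 5/c))/4 = (2*c + (5 + 5/c))/4 = (5 + 2*c + 5/c)/4 = 5/4 + c/2 + 5/(4*c))
t(d) = 7/4 + d²/6 + 5/(12*d²) (t(d) = 4/3 + (5/4 + (d*d)/2 + 5/(4*((d*d))))/3 = 4/3 + (5/4 + d²/2 + 5/(4*(d²)))/3 = 4/3 + (5/4 + d²/2 + 5/(4*d²))/3 = 4/3 + (5/12 + d²/6 + 5/(12*d²)) = 7/4 + d²/6 + 5/(12*d²))
(t(-201) + 76862) + (249 + 227)*153 = ((7/4 + (⅙)*(-201)² + (5/12)/(-201)²) + 76862) + (249 + 227)*153 = ((7/4 + (⅙)*40401 + (5/12)*(1/40401)) + 76862) + 476*153 = ((7/4 + 13467/2 + 5/484812) + 76862) + 72828 = (816332507/121203 + 76862) + 72828 = 10132237493/121203 + 72828 = 18959209577/121203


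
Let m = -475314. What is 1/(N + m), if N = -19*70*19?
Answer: -1/500584 ≈ -1.9977e-6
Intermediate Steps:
N = -25270 (N = -1330*19 = -25270)
1/(N + m) = 1/(-25270 - 475314) = 1/(-500584) = -1/500584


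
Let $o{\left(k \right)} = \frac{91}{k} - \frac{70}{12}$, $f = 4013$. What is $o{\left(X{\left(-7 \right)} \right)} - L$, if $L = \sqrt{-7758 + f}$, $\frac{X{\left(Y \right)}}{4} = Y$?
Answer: $- \frac{109}{12} - i \sqrt{3745} \approx -9.0833 - 61.196 i$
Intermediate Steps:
$X{\left(Y \right)} = 4 Y$
$L = i \sqrt{3745}$ ($L = \sqrt{-7758 + 4013} = \sqrt{-3745} = i \sqrt{3745} \approx 61.196 i$)
$o{\left(k \right)} = - \frac{35}{6} + \frac{91}{k}$ ($o{\left(k \right)} = \frac{91}{k} - \frac{35}{6} = - \frac{35}{6} + \frac{91}{k}$)
$o{\left(X{\left(-7 \right)} \right)} - L = \left(- \frac{35}{6} + \frac{91}{4 \left(-7\right)}\right) - i \sqrt{3745} = \left(- \frac{35}{6} + \frac{91}{-28}\right) - i \sqrt{3745} = \left(- \frac{35}{6} + 91 \left(- \frac{1}{28}\right)\right) - i \sqrt{3745} = \left(- \frac{35}{6} - \frac{13}{4}\right) - i \sqrt{3745} = - \frac{109}{12} - i \sqrt{3745}$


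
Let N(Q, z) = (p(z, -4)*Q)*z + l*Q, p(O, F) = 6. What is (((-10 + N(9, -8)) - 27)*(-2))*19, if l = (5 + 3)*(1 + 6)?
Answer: -1330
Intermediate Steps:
l = 56 (l = 8*7 = 56)
N(Q, z) = 56*Q + 6*Q*z (N(Q, z) = (6*Q)*z + 56*Q = 6*Q*z + 56*Q = 56*Q + 6*Q*z)
(((-10 + N(9, -8)) - 27)*(-2))*19 = (((-10 + 2*9*(28 + 3*(-8))) - 27)*(-2))*19 = (((-10 + 2*9*(28 - 24)) - 27)*(-2))*19 = (((-10 + 2*9*4) - 27)*(-2))*19 = (((-10 + 72) - 27)*(-2))*19 = ((62 - 27)*(-2))*19 = (35*(-2))*19 = -70*19 = -1330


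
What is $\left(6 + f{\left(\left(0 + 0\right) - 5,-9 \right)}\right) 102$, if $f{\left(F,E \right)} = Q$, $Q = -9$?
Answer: $-306$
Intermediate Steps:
$f{\left(F,E \right)} = -9$
$\left(6 + f{\left(\left(0 + 0\right) - 5,-9 \right)}\right) 102 = \left(6 - 9\right) 102 = \left(-3\right) 102 = -306$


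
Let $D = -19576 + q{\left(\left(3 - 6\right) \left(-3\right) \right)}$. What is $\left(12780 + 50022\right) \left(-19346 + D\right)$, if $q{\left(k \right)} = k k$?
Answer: $-2439292482$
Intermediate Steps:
$q{\left(k \right)} = k^{2}$
$D = -19495$ ($D = -19576 + \left(\left(3 - 6\right) \left(-3\right)\right)^{2} = -19576 + \left(\left(-3\right) \left(-3\right)\right)^{2} = -19576 + 9^{2} = -19576 + 81 = -19495$)
$\left(12780 + 50022\right) \left(-19346 + D\right) = \left(12780 + 50022\right) \left(-19346 - 19495\right) = 62802 \left(-38841\right) = -2439292482$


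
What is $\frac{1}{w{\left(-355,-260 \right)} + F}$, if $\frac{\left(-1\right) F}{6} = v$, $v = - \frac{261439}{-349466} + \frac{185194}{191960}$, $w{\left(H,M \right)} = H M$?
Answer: $\frac{8385436670}{773889626013367} \approx 1.0835 \cdot 10^{-5}$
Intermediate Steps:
$v = \frac{28726209211}{16770873340}$ ($v = \left(-261439\right) \left(- \frac{1}{349466}\right) + 185194 \cdot \frac{1}{191960} = \frac{261439}{349466} + \frac{92597}{95980} = \frac{28726209211}{16770873340} \approx 1.7129$)
$F = - \frac{86178627633}{8385436670}$ ($F = \left(-6\right) \frac{28726209211}{16770873340} = - \frac{86178627633}{8385436670} \approx -10.277$)
$\frac{1}{w{\left(-355,-260 \right)} + F} = \frac{1}{\left(-355\right) \left(-260\right) - \frac{86178627633}{8385436670}} = \frac{1}{92300 - \frac{86178627633}{8385436670}} = \frac{1}{\frac{773889626013367}{8385436670}} = \frac{8385436670}{773889626013367}$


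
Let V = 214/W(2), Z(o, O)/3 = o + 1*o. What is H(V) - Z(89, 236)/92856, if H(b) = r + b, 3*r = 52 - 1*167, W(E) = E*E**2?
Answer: -269029/23214 ≈ -11.589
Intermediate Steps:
Z(o, O) = 6*o (Z(o, O) = 3*(o + 1*o) = 3*(o + o) = 3*(2*o) = 6*o)
W(E) = E**3
r = -115/3 (r = (52 - 1*167)/3 = (52 - 167)/3 = (1/3)*(-115) = -115/3 ≈ -38.333)
V = 107/4 (V = 214/(2**3) = 214/8 = 214*(1/8) = 107/4 ≈ 26.750)
H(b) = -115/3 + b
H(V) - Z(89, 236)/92856 = (-115/3 + 107/4) - 6*89/92856 = -139/12 - 534/92856 = -139/12 - 1*89/15476 = -139/12 - 89/15476 = -269029/23214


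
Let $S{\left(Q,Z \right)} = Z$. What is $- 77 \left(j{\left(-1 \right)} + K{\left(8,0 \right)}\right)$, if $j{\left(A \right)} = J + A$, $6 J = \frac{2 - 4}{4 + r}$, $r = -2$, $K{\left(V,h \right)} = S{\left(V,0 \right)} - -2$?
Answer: $- \frac{385}{6} \approx -64.167$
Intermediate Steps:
$K{\left(V,h \right)} = 2$ ($K{\left(V,h \right)} = 0 - -2 = 0 + 2 = 2$)
$J = - \frac{1}{6}$ ($J = \frac{\left(2 - 4\right) \frac{1}{4 - 2}}{6} = \frac{\left(-2\right) \frac{1}{2}}{6} = \frac{1}{6} \left(-1\right) = - \frac{1}{6} \approx -0.16667$)
$j{\left(A \right)} = - \frac{1}{6} + A$
$- 77 \left(j{\left(-1 \right)} + K{\left(8,0 \right)}\right) = - 77 \left(\left(- \frac{1}{6} - 1\right) + 2\right) = - 77 \left(- \frac{7}{6} + 2\right) = \left(-77\right) \frac{5}{6} = - \frac{385}{6}$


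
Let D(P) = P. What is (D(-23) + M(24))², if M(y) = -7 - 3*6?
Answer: 2304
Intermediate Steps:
M(y) = -25 (M(y) = -7 - 1*18 = -7 - 18 = -25)
(D(-23) + M(24))² = (-23 - 25)² = (-48)² = 2304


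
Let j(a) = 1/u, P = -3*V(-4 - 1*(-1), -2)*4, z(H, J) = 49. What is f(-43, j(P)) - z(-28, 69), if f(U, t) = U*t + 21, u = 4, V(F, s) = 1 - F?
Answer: -155/4 ≈ -38.750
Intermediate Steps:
P = -48 (P = -3*(1 - (-4 - 1*(-1)))*4 = -3*(1 - (-4 + 1))*4 = -3*(1 - 1*(-3))*4 = -3*(1 + 3)*4 = -3*4*4 = -12*4 = -48)
j(a) = ¼ (j(a) = 1/4 = ¼)
f(U, t) = 21 + U*t
f(-43, j(P)) - z(-28, 69) = (21 - 43*¼) - 1*49 = (21 - 43/4) - 49 = 41/4 - 49 = -155/4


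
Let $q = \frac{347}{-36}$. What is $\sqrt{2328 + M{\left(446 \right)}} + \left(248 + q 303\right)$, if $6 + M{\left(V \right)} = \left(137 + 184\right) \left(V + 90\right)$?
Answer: $- \frac{32071}{12} + \sqrt{174378} \approx -2255.0$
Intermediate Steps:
$M{\left(V \right)} = 28884 + 321 V$ ($M{\left(V \right)} = -6 + \left(137 + 184\right) \left(V + 90\right) = -6 + 321 \left(90 + V\right) = -6 + \left(28890 + 321 V\right) = 28884 + 321 V$)
$q = - \frac{347}{36}$ ($q = 347 \left(- \frac{1}{36}\right) = - \frac{347}{36} \approx -9.6389$)
$\sqrt{2328 + M{\left(446 \right)}} + \left(248 + q 303\right) = \sqrt{2328 + \left(28884 + 321 \cdot 446\right)} + \left(248 - \frac{35047}{12}\right) = \sqrt{2328 + \left(28884 + 143166\right)} + \left(248 - \frac{35047}{12}\right) = \sqrt{2328 + 172050} - \frac{32071}{12} = \sqrt{174378} - \frac{32071}{12} = - \frac{32071}{12} + \sqrt{174378}$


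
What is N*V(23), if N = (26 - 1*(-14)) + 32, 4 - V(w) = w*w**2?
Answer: -875736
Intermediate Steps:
V(w) = 4 - w**3 (V(w) = 4 - w*w**2 = 4 - w**3)
N = 72 (N = (26 + 14) + 32 = 40 + 32 = 72)
N*V(23) = 72*(4 - 1*23**3) = 72*(4 - 1*12167) = 72*(4 - 12167) = 72*(-12163) = -875736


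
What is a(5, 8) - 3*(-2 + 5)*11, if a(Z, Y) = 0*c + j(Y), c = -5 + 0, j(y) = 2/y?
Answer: -395/4 ≈ -98.750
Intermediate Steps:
c = -5
a(Z, Y) = 2/Y (a(Z, Y) = 0*(-5) + 2/Y = 0 + 2/Y = 2/Y)
a(5, 8) - 3*(-2 + 5)*11 = 2/8 - 3*(-2 + 5)*11 = 2*(1/8) - 3*3*11 = 1/4 - 9*11 = 1/4 - 99 = -395/4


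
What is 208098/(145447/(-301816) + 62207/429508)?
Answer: -6744060092925936/10923895541 ≈ -6.1737e+5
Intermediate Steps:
208098/(145447/(-301816) + 62207/429508) = 208098/(145447*(-1/301816) + 62207*(1/429508)) = 208098/(-145447/301816 + 62207/429508) = 208098/(-10923895541/32408096632) = 208098*(-32408096632/10923895541) = -6744060092925936/10923895541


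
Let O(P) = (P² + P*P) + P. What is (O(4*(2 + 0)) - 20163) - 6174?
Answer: -26201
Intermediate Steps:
O(P) = P + 2*P² (O(P) = (P² + P²) + P = 2*P² + P = P + 2*P²)
(O(4*(2 + 0)) - 20163) - 6174 = ((4*(2 + 0))*(1 + 2*(4*(2 + 0))) - 20163) - 6174 = ((4*2)*(1 + 2*(4*2)) - 20163) - 6174 = (8*(1 + 2*8) - 20163) - 6174 = (8*(1 + 16) - 20163) - 6174 = (8*17 - 20163) - 6174 = (136 - 20163) - 6174 = -20027 - 6174 = -26201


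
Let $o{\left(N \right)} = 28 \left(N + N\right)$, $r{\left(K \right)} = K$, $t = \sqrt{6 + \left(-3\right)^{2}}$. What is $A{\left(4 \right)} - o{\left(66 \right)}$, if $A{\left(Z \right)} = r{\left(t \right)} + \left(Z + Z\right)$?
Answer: $-3688 + \sqrt{15} \approx -3684.1$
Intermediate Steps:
$t = \sqrt{15}$ ($t = \sqrt{6 + 9} = \sqrt{15} \approx 3.873$)
$o{\left(N \right)} = 56 N$ ($o{\left(N \right)} = 28 \cdot 2 N = 56 N$)
$A{\left(Z \right)} = \sqrt{15} + 2 Z$ ($A{\left(Z \right)} = \sqrt{15} + \left(Z + Z\right) = \sqrt{15} + 2 Z$)
$A{\left(4 \right)} - o{\left(66 \right)} = \left(\sqrt{15} + 2 \cdot 4\right) - 56 \cdot 66 = \left(\sqrt{15} + 8\right) - 3696 = \left(8 + \sqrt{15}\right) - 3696 = -3688 + \sqrt{15}$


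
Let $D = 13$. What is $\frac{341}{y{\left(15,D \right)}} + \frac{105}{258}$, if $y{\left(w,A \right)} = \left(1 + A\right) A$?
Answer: $\frac{8924}{3913} \approx 2.2806$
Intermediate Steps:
$y{\left(w,A \right)} = A \left(1 + A\right)$
$\frac{341}{y{\left(15,D \right)}} + \frac{105}{258} = \frac{341}{13 \left(1 + 13\right)} + \frac{105}{258} = \frac{341}{13 \cdot 14} + 105 \cdot \frac{1}{258} = \frac{341}{182} + \frac{35}{86} = \frac{8924}{3913}$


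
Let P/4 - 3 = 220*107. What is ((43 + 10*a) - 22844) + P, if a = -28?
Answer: 71091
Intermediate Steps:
P = 94172 (P = 12 + 4*(220*107) = 12 + 4*23540 = 12 + 94160 = 94172)
((43 + 10*a) - 22844) + P = ((43 + 10*(-28)) - 22844) + 94172 = ((43 - 280) - 22844) + 94172 = (-237 - 22844) + 94172 = -23081 + 94172 = 71091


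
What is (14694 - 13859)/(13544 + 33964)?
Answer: 835/47508 ≈ 0.017576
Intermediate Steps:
(14694 - 13859)/(13544 + 33964) = 835/47508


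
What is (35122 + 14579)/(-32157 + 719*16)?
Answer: -49701/20653 ≈ -2.4065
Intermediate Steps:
(35122 + 14579)/(-32157 + 719*16) = 49701/(-32157 + 11504) = 49701/(-20653) = 49701*(-1/20653) = -49701/20653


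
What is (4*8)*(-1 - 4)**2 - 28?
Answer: 772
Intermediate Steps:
(4*8)*(-1 - 4)**2 - 28 = 32*(-5)**2 - 28 = 32*25 - 28 = 800 - 28 = 772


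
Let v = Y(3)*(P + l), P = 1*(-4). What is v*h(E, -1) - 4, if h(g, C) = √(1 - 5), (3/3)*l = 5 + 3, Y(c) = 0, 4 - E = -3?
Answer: -4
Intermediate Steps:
E = 7 (E = 4 - 1*(-3) = 4 + 3 = 7)
P = -4
l = 8 (l = 5 + 3 = 8)
v = 0 (v = 0*(-4 + 8) = 0*4 = 0)
h(g, C) = 2*I (h(g, C) = √(-4) = 2*I)
v*h(E, -1) - 4 = 0*(2*I) - 4 = 0 - 4 = -4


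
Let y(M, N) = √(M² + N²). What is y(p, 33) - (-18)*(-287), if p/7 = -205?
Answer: -5166 + √2060314 ≈ -3730.6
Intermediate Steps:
p = -1435 (p = 7*(-205) = -1435)
y(p, 33) - (-18)*(-287) = √((-1435)² + 33²) - (-18)*(-287) = √(2059225 + 1089) - 1*5166 = √2060314 - 5166 = -5166 + √2060314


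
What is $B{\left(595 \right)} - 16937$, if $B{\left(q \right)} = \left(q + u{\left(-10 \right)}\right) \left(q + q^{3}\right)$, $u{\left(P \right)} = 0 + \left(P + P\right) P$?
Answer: $167463131713$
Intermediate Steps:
$u{\left(P \right)} = 2 P^{2}$ ($u{\left(P \right)} = 0 + 2 P P = 0 + 2 P^{2} = 2 P^{2}$)
$B{\left(q \right)} = \left(200 + q\right) \left(q + q^{3}\right)$ ($B{\left(q \right)} = \left(q + 2 \left(-10\right)^{2}\right) \left(q + q^{3}\right) = \left(q + 2 \cdot 100\right) \left(q + q^{3}\right) = \left(q + 200\right) \left(q + q^{3}\right) = \left(200 + q\right) \left(q + q^{3}\right)$)
$B{\left(595 \right)} - 16937 = 595 \left(200 + 595 + 595^{3} + 200 \cdot 595^{2}\right) - 16937 = 595 \left(200 + 595 + 210644875 + 200 \cdot 354025\right) - 16937 = 595 \left(200 + 595 + 210644875 + 70805000\right) - 16937 = 595 \cdot 281450670 - 16937 = 167463148650 - 16937 = 167463131713$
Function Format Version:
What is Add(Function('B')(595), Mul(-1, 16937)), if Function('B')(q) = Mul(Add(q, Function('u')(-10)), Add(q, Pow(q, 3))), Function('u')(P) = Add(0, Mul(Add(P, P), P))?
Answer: 167463131713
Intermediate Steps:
Function('u')(P) = Mul(2, Pow(P, 2)) (Function('u')(P) = Add(0, Mul(Mul(2, P), P)) = Add(0, Mul(2, Pow(P, 2))) = Mul(2, Pow(P, 2)))
Function('B')(q) = Mul(Add(200, q), Add(q, Pow(q, 3))) (Function('B')(q) = Mul(Add(q, Mul(2, Pow(-10, 2))), Add(q, Pow(q, 3))) = Mul(Add(q, Mul(2, 100)), Add(q, Pow(q, 3))) = Mul(Add(q, 200), Add(q, Pow(q, 3))) = Mul(Add(200, q), Add(q, Pow(q, 3))))
Add(Function('B')(595), Mul(-1, 16937)) = Add(Mul(595, Add(200, 595, Pow(595, 3), Mul(200, Pow(595, 2)))), Mul(-1, 16937)) = Add(Mul(595, Add(200, 595, 210644875, Mul(200, 354025))), -16937) = Add(Mul(595, Add(200, 595, 210644875, 70805000)), -16937) = Add(Mul(595, 281450670), -16937) = Add(167463148650, -16937) = 167463131713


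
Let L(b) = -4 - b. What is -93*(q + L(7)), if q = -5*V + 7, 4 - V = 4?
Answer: 372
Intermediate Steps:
V = 0 (V = 4 - 1*4 = 4 - 4 = 0)
q = 7 (q = -5*0 + 7 = 0 + 7 = 7)
-93*(q + L(7)) = -93*(7 + (-4 - 1*7)) = -93*(7 + (-4 - 7)) = -93*(7 - 11) = -93*(-4) = 372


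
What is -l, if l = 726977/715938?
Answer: -726977/715938 ≈ -1.0154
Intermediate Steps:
l = 726977/715938 (l = 726977*(1/715938) = 726977/715938 ≈ 1.0154)
-l = -1*726977/715938 = -726977/715938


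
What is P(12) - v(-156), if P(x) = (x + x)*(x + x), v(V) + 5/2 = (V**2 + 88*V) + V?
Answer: -19747/2 ≈ -9873.5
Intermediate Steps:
v(V) = -5/2 + V**2 + 89*V (v(V) = -5/2 + ((V**2 + 88*V) + V) = -5/2 + (V**2 + 89*V) = -5/2 + V**2 + 89*V)
P(x) = 4*x**2 (P(x) = (2*x)*(2*x) = 4*x**2)
P(12) - v(-156) = 4*12**2 - (-5/2 + (-156)**2 + 89*(-156)) = 4*144 - (-5/2 + 24336 - 13884) = 576 - 1*20899/2 = 576 - 20899/2 = -19747/2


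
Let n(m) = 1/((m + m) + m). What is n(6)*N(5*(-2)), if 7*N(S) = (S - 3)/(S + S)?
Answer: 13/2520 ≈ 0.0051587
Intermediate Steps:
N(S) = (-3 + S)/(14*S) (N(S) = ((S - 3)/(S + S))/7 = ((-3 + S)/((2*S)))/7 = ((-3 + S)*(1/(2*S)))/7 = ((-3 + S)/(2*S))/7 = (-3 + S)/(14*S))
n(m) = 1/(3*m) (n(m) = 1/(2*m + m) = 1/(3*m))
n(6)*N(5*(-2)) = ((⅓)/6)*((-3 + 5*(-2))/(14*((5*(-2))))) = ((⅓)*(⅙))*((1/14)*(-3 - 10)/(-10)) = ((1/14)*(-⅒)*(-13))/18 = (1/18)*(13/140) = 13/2520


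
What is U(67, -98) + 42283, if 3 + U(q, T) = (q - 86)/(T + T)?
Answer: 8286899/196 ≈ 42280.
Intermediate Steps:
U(q, T) = -3 + (-86 + q)/(2*T) (U(q, T) = -3 + (q - 86)/(T + T) = -3 + (-86 + q)/((2*T)) = -3 + (-86 + q)*(1/(2*T)) = -3 + (-86 + q)/(2*T))
U(67, -98) + 42283 = (½)*(-86 + 67 - 6*(-98))/(-98) + 42283 = (½)*(-1/98)*(-86 + 67 + 588) + 42283 = (½)*(-1/98)*569 + 42283 = -569/196 + 42283 = 8286899/196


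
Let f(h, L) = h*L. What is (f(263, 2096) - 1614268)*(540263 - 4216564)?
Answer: 3907981489020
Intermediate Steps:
f(h, L) = L*h
(f(263, 2096) - 1614268)*(540263 - 4216564) = (2096*263 - 1614268)*(540263 - 4216564) = (551248 - 1614268)*(-3676301) = -1063020*(-3676301) = 3907981489020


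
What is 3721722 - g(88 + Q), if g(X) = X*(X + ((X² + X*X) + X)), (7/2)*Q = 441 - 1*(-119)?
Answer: -26907270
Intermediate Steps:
Q = 160 (Q = 2*(441 - 1*(-119))/7 = 2*(441 + 119)/7 = (2/7)*560 = 160)
g(X) = X*(2*X + 2*X²) (g(X) = X*(X + ((X² + X²) + X)) = X*(X + (2*X² + X)) = X*(X + (X + 2*X²)) = X*(2*X + 2*X²))
3721722 - g(88 + Q) = 3721722 - 2*(88 + 160)²*(1 + (88 + 160)) = 3721722 - 2*248²*(1 + 248) = 3721722 - 2*61504*249 = 3721722 - 1*30628992 = 3721722 - 30628992 = -26907270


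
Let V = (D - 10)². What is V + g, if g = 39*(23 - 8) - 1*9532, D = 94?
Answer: -1891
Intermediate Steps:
V = 7056 (V = (94 - 10)² = 84² = 7056)
g = -8947 (g = 39*15 - 9532 = 585 - 9532 = -8947)
V + g = 7056 - 8947 = -1891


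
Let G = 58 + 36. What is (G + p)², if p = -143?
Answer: 2401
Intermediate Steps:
G = 94
(G + p)² = (94 - 143)² = (-49)² = 2401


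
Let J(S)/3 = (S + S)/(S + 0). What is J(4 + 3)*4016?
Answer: 24096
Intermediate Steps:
J(S) = 6 (J(S) = 3*((S + S)/(S + 0)) = 3*((2*S)/S) = 3*2 = 6)
J(4 + 3)*4016 = 6*4016 = 24096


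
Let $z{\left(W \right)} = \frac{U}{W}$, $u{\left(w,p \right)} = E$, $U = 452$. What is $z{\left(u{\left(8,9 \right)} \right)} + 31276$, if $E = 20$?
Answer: $\frac{156493}{5} \approx 31299.0$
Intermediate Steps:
$u{\left(w,p \right)} = 20$
$z{\left(W \right)} = \frac{452}{W}$
$z{\left(u{\left(8,9 \right)} \right)} + 31276 = \frac{452}{20} + 31276 = 452 \cdot \frac{1}{20} + 31276 = \frac{113}{5} + 31276 = \frac{156493}{5}$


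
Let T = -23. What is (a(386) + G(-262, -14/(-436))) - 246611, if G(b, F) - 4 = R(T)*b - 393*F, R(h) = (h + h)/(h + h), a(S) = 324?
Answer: -53749561/218 ≈ -2.4656e+5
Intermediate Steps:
R(h) = 1 (R(h) = (2*h)/((2*h)) = (2*h)*(1/(2*h)) = 1)
G(b, F) = 4 + b - 393*F (G(b, F) = 4 + (1*b - 393*F) = 4 + (b - 393*F) = 4 + b - 393*F)
(a(386) + G(-262, -14/(-436))) - 246611 = (324 + (4 - 262 - (-5502)/(-436))) - 246611 = (324 + (4 - 262 - (-5502)*(-1)/436)) - 246611 = (324 + (4 - 262 - 393*7/218)) - 246611 = (324 + (4 - 262 - 2751/218)) - 246611 = (324 - 58995/218) - 246611 = 11637/218 - 246611 = -53749561/218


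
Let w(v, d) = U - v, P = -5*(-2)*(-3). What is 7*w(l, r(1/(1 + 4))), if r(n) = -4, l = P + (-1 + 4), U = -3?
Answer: 168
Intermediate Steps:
P = -30 (P = 10*(-3) = -30)
l = -27 (l = -30 + (-1 + 4) = -30 + 3 = -27)
w(v, d) = -3 - v
7*w(l, r(1/(1 + 4))) = 7*(-3 - 1*(-27)) = 7*(-3 + 27) = 7*24 = 168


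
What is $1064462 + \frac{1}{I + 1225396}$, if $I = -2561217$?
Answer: $\frac{1421930693301}{1335821} \approx 1.0645 \cdot 10^{6}$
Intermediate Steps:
$1064462 + \frac{1}{I + 1225396} = 1064462 + \frac{1}{-2561217 + 1225396} = 1064462 + \frac{1}{-1335821} = 1064462 - \frac{1}{1335821} = \frac{1421930693301}{1335821}$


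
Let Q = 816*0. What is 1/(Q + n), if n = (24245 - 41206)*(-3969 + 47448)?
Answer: -1/737447319 ≈ -1.3560e-9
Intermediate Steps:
n = -737447319 (n = -16961*43479 = -737447319)
Q = 0
1/(Q + n) = 1/(0 - 737447319) = 1/(-737447319) = -1/737447319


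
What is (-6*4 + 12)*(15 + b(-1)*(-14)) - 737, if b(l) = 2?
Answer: -581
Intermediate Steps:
(-6*4 + 12)*(15 + b(-1)*(-14)) - 737 = (-6*4 + 12)*(15 + 2*(-14)) - 737 = (-24 + 12)*(15 - 28) - 737 = -12*(-13) - 737 = 156 - 737 = -581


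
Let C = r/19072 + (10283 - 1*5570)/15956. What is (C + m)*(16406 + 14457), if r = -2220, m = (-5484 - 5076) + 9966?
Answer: -348573199742481/19019552 ≈ -1.8327e+7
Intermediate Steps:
m = -594 (m = -10560 + 9966 = -594)
C = 3404001/19019552 (C = -2220/19072 + (10283 - 1*5570)/15956 = -2220*1/19072 + (10283 - 5570)*(1/15956) = -555/4768 + 4713*(1/15956) = -555/4768 + 4713/15956 = 3404001/19019552 ≈ 0.17897)
(C + m)*(16406 + 14457) = (3404001/19019552 - 594)*(16406 + 14457) = -11294209887/19019552*30863 = -348573199742481/19019552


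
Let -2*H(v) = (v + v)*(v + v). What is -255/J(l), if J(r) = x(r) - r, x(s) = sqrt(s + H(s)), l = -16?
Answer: -255/49 + 255*I*sqrt(33)/196 ≈ -5.2041 + 7.4738*I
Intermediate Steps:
H(v) = -2*v**2 (H(v) = -(v + v)*(v + v)/2 = -2*v*2*v/2 = -2*v**2)
x(s) = sqrt(s - 2*s**2)
J(r) = sqrt(r*(1 - 2*r)) - r
-255/J(l) = -255/(sqrt(-1*(-16)*(-1 + 2*(-16))) - 1*(-16)) = -255/(sqrt(-1*(-16)*(-1 - 32)) + 16) = -255/(sqrt(-1*(-16)*(-33)) + 16) = -255/(sqrt(-528) + 16) = -255/(4*I*sqrt(33) + 16) = -255/(16 + 4*I*sqrt(33))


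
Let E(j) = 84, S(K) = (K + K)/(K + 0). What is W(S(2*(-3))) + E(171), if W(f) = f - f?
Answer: 84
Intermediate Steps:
S(K) = 2 (S(K) = (2*K)/K = 2)
W(f) = 0
W(S(2*(-3))) + E(171) = 0 + 84 = 84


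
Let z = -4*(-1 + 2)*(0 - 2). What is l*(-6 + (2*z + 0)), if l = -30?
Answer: -300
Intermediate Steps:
z = 8 (z = -4*(-2) = 8)
l*(-6 + (2*z + 0)) = -30*(-6 + (2*8 + 0)) = -30*(-6 + (16 + 0)) = -30*(-6 + 16) = -30*10 = -300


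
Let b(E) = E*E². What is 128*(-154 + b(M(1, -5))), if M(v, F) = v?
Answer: -19584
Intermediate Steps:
b(E) = E³
128*(-154 + b(M(1, -5))) = 128*(-154 + 1³) = 128*(-154 + 1) = 128*(-153) = -19584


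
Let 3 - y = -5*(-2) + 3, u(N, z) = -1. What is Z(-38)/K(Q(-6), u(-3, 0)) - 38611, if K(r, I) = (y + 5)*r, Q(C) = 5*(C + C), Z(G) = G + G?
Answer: -2895844/75 ≈ -38611.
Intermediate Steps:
Z(G) = 2*G
Q(C) = 10*C (Q(C) = 5*(2*C) = 10*C)
y = -10 (y = 3 - (-5*(-2) + 3) = 3 - (10 + 3) = 3 - 1*13 = 3 - 13 = -10)
K(r, I) = -5*r (K(r, I) = (-10 + 5)*r = -5*r)
Z(-38)/K(Q(-6), u(-3, 0)) - 38611 = (2*(-38))/((-50*(-6))) - 38611 = -76/((-5*(-60))) - 38611 = -76/300 - 38611 = -76*1/300 - 38611 = -19/75 - 38611 = -2895844/75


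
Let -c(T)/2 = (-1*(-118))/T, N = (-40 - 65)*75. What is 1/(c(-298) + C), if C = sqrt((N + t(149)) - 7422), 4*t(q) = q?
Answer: 70328/1355182535 - 44402*I*sqrt(61039)/1355182535 ≈ 5.1896e-5 - 0.0080948*I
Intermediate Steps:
N = -7875 (N = -105*75 = -7875)
t(q) = q/4
c(T) = -236/T (c(T) = -2*(-1*(-118))/T = -236/T)
C = I*sqrt(61039)/2 (C = sqrt((-7875 + (1/4)*149) - 7422) = sqrt((-7875 + 149/4) - 7422) = sqrt(-31351/4 - 7422) = sqrt(-61039/4) = I*sqrt(61039)/2 ≈ 123.53*I)
1/(c(-298) + C) = 1/(-236/(-298) + I*sqrt(61039)/2) = 1/(-236*(-1/298) + I*sqrt(61039)/2) = 1/(118/149 + I*sqrt(61039)/2)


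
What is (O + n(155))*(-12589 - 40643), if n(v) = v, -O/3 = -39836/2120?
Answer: -2981710632/265 ≈ -1.1252e+7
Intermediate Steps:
O = 29877/530 (O = -(-119508)/2120 = -3*(-9959/530) = 29877/530 ≈ 56.372)
(O + n(155))*(-12589 - 40643) = (29877/530 + 155)*(-12589 - 40643) = (112027/530)*(-53232) = -2981710632/265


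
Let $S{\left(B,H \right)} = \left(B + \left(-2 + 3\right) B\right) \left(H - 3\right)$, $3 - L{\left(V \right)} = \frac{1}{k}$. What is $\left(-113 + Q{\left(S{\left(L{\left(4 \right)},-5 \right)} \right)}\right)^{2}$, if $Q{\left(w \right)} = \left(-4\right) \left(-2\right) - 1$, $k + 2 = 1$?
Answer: $11236$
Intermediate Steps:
$k = -1$ ($k = -2 + 1 = -1$)
$L{\left(V \right)} = 4$ ($L{\left(V \right)} = 3 - \frac{1}{-1} = 3 - -1 = 3 + 1 = 4$)
$S{\left(B,H \right)} = 2 B \left(-3 + H\right)$ ($S{\left(B,H \right)} = \left(B + 1 B\right) \left(-3 + H\right) = \left(B + B\right) \left(-3 + H\right) = 2 B \left(-3 + H\right)$)
$Q{\left(w \right)} = 7$ ($Q{\left(w \right)} = 8 - 1 = 7$)
$\left(-113 + Q{\left(S{\left(L{\left(4 \right)},-5 \right)} \right)}\right)^{2} = \left(-113 + 7\right)^{2} = \left(-106\right)^{2} = 11236$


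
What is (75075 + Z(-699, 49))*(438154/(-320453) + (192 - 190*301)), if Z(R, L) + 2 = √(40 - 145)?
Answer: -1371254758732104/320453 - 18265618248*I*√105/320453 ≈ -4.2791e+9 - 5.8407e+5*I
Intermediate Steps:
Z(R, L) = -2 + I*√105 (Z(R, L) = -2 + √(40 - 145) = -2 + √(-105) = -2 + I*√105)
(75075 + Z(-699, 49))*(438154/(-320453) + (192 - 190*301)) = (75075 + (-2 + I*√105))*(438154/(-320453) + (192 - 190*301)) = (75073 + I*√105)*(438154*(-1/320453) + (192 - 57190)) = (75073 + I*√105)*(-438154/320453 - 56998) = (75073 + I*√105)*(-18265618248/320453) = -1371254758732104/320453 - 18265618248*I*√105/320453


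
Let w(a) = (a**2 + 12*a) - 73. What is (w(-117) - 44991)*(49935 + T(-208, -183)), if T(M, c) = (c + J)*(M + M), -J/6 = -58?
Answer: 613131195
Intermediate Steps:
J = 348 (J = -6*(-58) = 348)
w(a) = -73 + a**2 + 12*a
T(M, c) = 2*M*(348 + c) (T(M, c) = (c + 348)*(M + M) = (348 + c)*(2*M) = 2*M*(348 + c))
(w(-117) - 44991)*(49935 + T(-208, -183)) = ((-73 + (-117)**2 + 12*(-117)) - 44991)*(49935 + 2*(-208)*(348 - 183)) = ((-73 + 13689 - 1404) - 44991)*(49935 + 2*(-208)*165) = (12212 - 44991)*(49935 - 68640) = -32779*(-18705) = 613131195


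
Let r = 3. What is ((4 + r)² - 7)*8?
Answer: 336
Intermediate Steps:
((4 + r)² - 7)*8 = ((4 + 3)² - 7)*8 = (7² - 7)*8 = (49 - 7)*8 = 42*8 = 336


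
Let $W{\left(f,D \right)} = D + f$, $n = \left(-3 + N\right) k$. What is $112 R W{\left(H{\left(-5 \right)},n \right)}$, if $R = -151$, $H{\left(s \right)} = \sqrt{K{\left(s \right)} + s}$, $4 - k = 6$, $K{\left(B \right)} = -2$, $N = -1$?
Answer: $-135296 - 16912 i \sqrt{7} \approx -1.353 \cdot 10^{5} - 44745.0 i$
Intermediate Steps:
$k = -2$ ($k = 4 - 6 = -2$)
$H{\left(s \right)} = \sqrt{-2 + s}$
$n = 8$ ($n = \left(-3 - 1\right) \left(-2\right) = \left(-4\right) \left(-2\right) = 8$)
$112 R W{\left(H{\left(-5 \right)},n \right)} = 112 \left(-151\right) \left(8 + \sqrt{-2 - 5}\right) = - 16912 \left(8 + \sqrt{-7}\right) = - 16912 \left(8 + i \sqrt{7}\right) = -135296 - 16912 i \sqrt{7}$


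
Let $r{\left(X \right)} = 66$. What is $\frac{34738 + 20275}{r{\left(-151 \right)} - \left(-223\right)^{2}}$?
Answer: $- \frac{55013}{49663} \approx -1.1077$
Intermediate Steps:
$\frac{34738 + 20275}{r{\left(-151 \right)} - \left(-223\right)^{2}} = \frac{34738 + 20275}{66 - \left(-223\right)^{2}} = \frac{55013}{66 - 49729} = \frac{55013}{-49663} = 55013 \left(- \frac{1}{49663}\right) = - \frac{55013}{49663}$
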